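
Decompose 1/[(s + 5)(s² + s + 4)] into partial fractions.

Cover-up at s = -5: α = 1/((-5)² + 1·(-5) + 4) = 1/24. Then β = -α = -1/24, γ = -α·(1 - 5) = 1/6
Result: (1/24)/(s + 5) - ((1/24)s - 1/6)/(s² + s + 4)


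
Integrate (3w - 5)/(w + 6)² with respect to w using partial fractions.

Decompose: A = 3, B = 3·(-6) - 5 = -23, so (3w - 5)/(w + 6)² = 3/(w + 6) - 23/(w + 6)². Integrate: ∫ A/(w + 6) dw = 3 ln|(w + 6)|; ∫ B/(w + 6)² dw = 23/(w + 6). Sum: 3 ln|(w + 6)| + 23/(w + 6) + C


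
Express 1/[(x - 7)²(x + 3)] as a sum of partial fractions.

Cover-up at x=-3: γ = 1/(-3 - 7)² = 1/100. Cover-up at x=7: β = 1/(7 + 3) = 1/10. Comparing x² coeff: α = -γ = -1/100
Result: (-1/100)/(x - 7) + (1/10)/(x - 7)² + (1/100)/(x + 3)


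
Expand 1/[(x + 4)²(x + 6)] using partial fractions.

Cover-up at x=-6: C = 1/(-6 + 4)² = 1/4. Cover-up at x=-4: B = 1/(-4 + 6) = 1/2. Comparing x² coeff: A = -C = -1/4
Result: (-1/4)/(x + 4) + (1/2)/(x + 4)² + (1/4)/(x + 6)


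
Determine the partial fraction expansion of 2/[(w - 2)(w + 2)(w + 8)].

Using cover-up method: A = 1/20, B = -1/12, C = 1/30
Result: (1/20)/(w - 2) - (1/12)/(w + 2) + (1/30)/(w + 8)


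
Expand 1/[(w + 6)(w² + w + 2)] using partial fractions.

Cover-up at w = -6: α = 1/((-6)² + 1·(-6) + 2) = 1/32. Then β = -α = -1/32, γ = -α·(1 - 6) = 5/32
Result: (1/32)/(w + 6) - ((1/32)w - 5/32)/(w² + w + 2)


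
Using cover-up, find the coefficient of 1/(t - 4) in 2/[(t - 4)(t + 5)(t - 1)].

Cover (t - 4), set t=4: 2/[(4 + 5)(4 - 1)] = 2/27


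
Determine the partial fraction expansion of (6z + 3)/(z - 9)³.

(6z + 3) = α(z - 9)² + β(z - 9) + γ. At z = 9: γ = 6·9 + 3 = 57. Coefficients: α = 0, β = 6
Result: 6/(z - 9)² + 57/(z - 9)³


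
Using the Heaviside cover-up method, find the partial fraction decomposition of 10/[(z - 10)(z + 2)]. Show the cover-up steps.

Cover (z - 10): set z=10, get P = 10/(10 + 2) = 5/6. Cover (z + 2): set z=-2, get Q = 10/(-2 - 10) = -5/6.
Result: (5/6)/(z - 10) - (5/6)/(z + 2)


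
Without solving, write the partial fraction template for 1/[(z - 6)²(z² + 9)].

Repeated linear + quadratic: P/(z - 6) + Q/(z - 6)² + (Rz + S)/(z² + 9)


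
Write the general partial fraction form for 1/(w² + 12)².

Repeated quadratic factor: (Aw + B)/(w² + 12) + (Cw + D)/(w² + 12)²


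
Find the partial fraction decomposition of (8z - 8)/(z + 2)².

(8z - 8) = P(z + 2) + Q. At z = -2: Q = 8·(-2) - 8 = -24. Coeff of z: P = 8
Result: 8/(z + 2) - 24/(z + 2)²


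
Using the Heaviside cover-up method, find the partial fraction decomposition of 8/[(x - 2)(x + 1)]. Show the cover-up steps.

Cover (x - 2): set x=2, get α = 8/(2 + 1) = 8/3. Cover (x + 1): set x=-1, get β = 8/(-1 - 2) = -8/3.
Result: (8/3)/(x - 2) - (8/3)/(x + 1)


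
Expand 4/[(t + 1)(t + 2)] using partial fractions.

4/(t + 1)(t + 2) = α/(t + 1) + β/(t + 2). α = 4/(-1 + 2) = 4, β = 4/(-2 + 1) = -4
Result: 4/(t + 1) - 4/(t + 2)


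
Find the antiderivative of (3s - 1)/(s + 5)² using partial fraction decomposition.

Decompose: A = 3, B = 3·(-5) - 1 = -16, so (3s - 1)/(s + 5)² = 3/(s + 5) - 16/(s + 5)². Integrate: ∫ A/(s + 5) ds = 3 ln|(s + 5)|; ∫ B/(s + 5)² ds = 16/(s + 5). Sum: 3 ln|(s + 5)| + 16/(s + 5) + C


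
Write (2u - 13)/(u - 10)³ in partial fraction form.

(2u - 13) = α(u - 10)² + β(u - 10) + γ. At u = 10: γ = 2·10 - 13 = 7. Coefficients: α = 0, β = 2
Result: 2/(u - 10)² + 7/(u - 10)³


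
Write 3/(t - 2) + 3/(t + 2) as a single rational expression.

Common denominator (t - 2)(t + 2). Numerator: 3(t + 2) + 3(t - 2) = (3t + 6) + (3t - 6) = 6t
Result: (6t)/[(t - 2)(t + 2)]


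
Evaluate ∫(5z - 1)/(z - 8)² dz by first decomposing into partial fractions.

Decompose: P = 5, Q = 5·8 - 1 = 39, so (5z - 1)/(z - 8)² = 5/(z - 8) + 39/(z - 8)². Integrate: ∫ P/(z - 8) dz = 5 ln|(z - 8)|; ∫ Q/(z - 8)² dz = -39/(z - 8). Sum: 5 ln|(z - 8)| - 39/(z - 8) + C


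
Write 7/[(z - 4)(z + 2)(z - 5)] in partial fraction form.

Using cover-up method: α = -7/6, β = 1/6, γ = 1
Result: (-7/6)/(z - 4) + (1/6)/(z + 2) + 1/(z - 5)


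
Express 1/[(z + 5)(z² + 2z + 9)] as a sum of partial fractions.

Cover-up at z = -5: α = 1/((-5)² + 2·(-5) + 9) = 1/24. Then β = -α = -1/24, γ = -α·(2 - 5) = 1/8
Result: (1/24)/(z + 5) - ((1/24)z - 1/8)/(z² + 2z + 9)


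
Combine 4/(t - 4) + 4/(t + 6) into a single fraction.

Common denominator (t - 4)(t + 6). Numerator: 4(t + 6) + 4(t - 4) = (4t + 24) + (4t - 16) = 8t + 8
Result: (8t + 8)/[(t - 4)(t + 6)]


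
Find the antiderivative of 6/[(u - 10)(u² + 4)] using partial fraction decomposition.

Cover-up at u=10: A = 6/(10²+4) = 3/52. Coeff matching: B = -3/52, C = -15/26. Decomposition: (3/52)/(u - 10) - ((3/52)u + 15/26)/(u² + 4). Integrate: linear → ln, quadratic → (1/2)ln + arctan: (3/52) ln|(u - 10)| - (3/104) ln(u² + 4) - (15/52) arctan(u/2) + C


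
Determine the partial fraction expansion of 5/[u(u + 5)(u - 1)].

Using cover-up method: A = -1, B = 1/6, C = 5/6
Result: -1/u + (1/6)/(u + 5) + (5/6)/(u - 1)


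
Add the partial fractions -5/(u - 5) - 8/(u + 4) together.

Common denominator (u - 5)(u + 4). Numerator: -5(u + 4) - 8(u - 5) = (-5u - 20) - (8u - 40) = -13u + 20
Result: (-13u + 20)/[(u - 5)(u + 4)]


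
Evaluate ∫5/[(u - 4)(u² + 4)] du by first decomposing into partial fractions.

Cover-up at u=4: α = 5/(4²+4) = 1/4. Coeff matching: β = -1/4, γ = -1. Decomposition: (1/4)/(u - 4) - ((1/4)u + 1)/(u² + 4). Integrate: linear → ln, quadratic → (1/2)ln + arctan: (1/4) ln|(u - 4)| - (1/8) ln(u² + 4) - (1/2) arctan(u/2) + C


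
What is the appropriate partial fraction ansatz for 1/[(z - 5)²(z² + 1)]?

Repeated linear + quadratic: α/(z - 5) + β/(z - 5)² + (γz + δ)/(z² + 1)


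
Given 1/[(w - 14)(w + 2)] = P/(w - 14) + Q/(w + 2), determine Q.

Cover-up at w = -2: Q = 1/(-2 - 14) = -1/16


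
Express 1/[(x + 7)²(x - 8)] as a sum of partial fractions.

Cover-up at x=8: R = 1/(8 + 7)² = 1/225. Cover-up at x=-7: Q = 1/(-7 - 8) = -1/15. Comparing x² coeff: P = -R = -1/225
Result: (-1/225)/(x + 7) - (1/15)/(x + 7)² + (1/225)/(x - 8)


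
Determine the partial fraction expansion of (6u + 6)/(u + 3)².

(6u + 6) = P(u + 3) + Q. At u = -3: Q = 6·(-3) + 6 = -12. Coeff of u: P = 6
Result: 6/(u + 3) - 12/(u + 3)²


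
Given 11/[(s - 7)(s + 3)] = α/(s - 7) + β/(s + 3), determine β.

Cover-up at s = -3: β = 11/(-3 - 7) = -11/10


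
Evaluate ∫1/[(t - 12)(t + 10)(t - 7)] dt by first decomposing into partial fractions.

Cover-up: P = 1/110, Q = 1/374, R = -1/85. Decomposition: (1/110)/(t - 12) + (1/374)/(t + 10) - (1/85)/(t - 7). Integrate each term: (1/110) ln|(t - 12)| + (1/374) ln|(t + 10)| - (1/85) ln|(t - 7)| + C


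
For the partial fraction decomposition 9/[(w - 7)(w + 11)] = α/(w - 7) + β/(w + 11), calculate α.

Cover-up at w = 7: α = 9/(7 + 11) = 9/18 = 1/2


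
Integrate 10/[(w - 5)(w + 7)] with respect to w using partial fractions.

Decompose: 10/[(w - 5)(w + 7)] = (5/6)/(w - 5) - (5/6)/(w + 7). Integrate each term: (5/6) ln|(w - 5)| - (5/6) ln|(w + 7)| + C


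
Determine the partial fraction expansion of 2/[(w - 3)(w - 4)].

2/(w - 3)(w - 4) = A/(w - 3) + B/(w - 4). A = 2/(3 - 4) = -2, B = 2/(4 - 3) = 2
Result: -2/(w - 3) + 2/(w - 4)


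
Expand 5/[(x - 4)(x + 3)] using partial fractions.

5/(x - 4)(x + 3) = A/(x - 4) + B/(x + 3). A = 5/(4 + 3) = 5/7, B = 5/(-3 - 4) = -5/7
Result: (5/7)/(x - 4) - (5/7)/(x + 3)


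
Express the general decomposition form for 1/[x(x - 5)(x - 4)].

Three distinct linear factors: P/x + Q/(x - 5) + R/(x - 4)


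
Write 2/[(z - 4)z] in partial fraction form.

2/(z - 4)z = P/(z - 4) + Q/z. P = 2/(4 - 0) = 1/2, Q = 2/(0 - 4) = -1/2
Result: (1/2)/(z - 4) - (1/2)/z


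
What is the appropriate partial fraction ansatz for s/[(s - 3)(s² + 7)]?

Linear + irreducible quadratic: P/(s - 3) + (Qs + R)/(s² + 7)


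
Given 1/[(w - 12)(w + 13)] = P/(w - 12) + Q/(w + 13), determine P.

Cover-up at w = 12: P = 1/(12 + 13) = 1/25


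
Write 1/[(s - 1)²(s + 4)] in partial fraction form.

Cover-up at s=-4: γ = 1/(-4 - 1)² = 1/25. Cover-up at s=1: β = 1/(1 + 4) = 1/5. Comparing s² coeff: α = -γ = -1/25
Result: (-1/25)/(s - 1) + (1/5)/(s - 1)² + (1/25)/(s + 4)


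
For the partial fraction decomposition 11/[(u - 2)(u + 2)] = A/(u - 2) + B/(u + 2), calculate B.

Cover-up at u = -2: B = 11/(-2 - 2) = -11/4


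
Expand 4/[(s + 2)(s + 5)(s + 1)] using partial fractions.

Using cover-up method: P = -4/3, Q = 1/3, R = 1
Result: (-4/3)/(s + 2) + (1/3)/(s + 5) + 1/(s + 1)


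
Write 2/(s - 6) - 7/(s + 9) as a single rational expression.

Common denominator (s - 6)(s + 9). Numerator: 2(s + 9) - 7(s - 6) = (2s + 18) - (7s - 42) = -5s + 60
Result: (-5s + 60)/[(s - 6)(s + 9)]


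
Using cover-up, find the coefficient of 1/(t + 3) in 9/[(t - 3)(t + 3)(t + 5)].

Cover (t + 3), set t=-3: 9/[(-3 - 3)(-3 + 5)] = -3/4


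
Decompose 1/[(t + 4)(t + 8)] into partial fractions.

1/(t + 4)(t + 8) = P/(t + 4) + Q/(t + 8). P = 1/(-4 + 8) = 1/4, Q = 1/(-8 + 4) = -1/4
Result: (1/4)/(t + 4) - (1/4)/(t + 8)


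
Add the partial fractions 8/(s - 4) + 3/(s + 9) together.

Common denominator (s - 4)(s + 9). Numerator: 8(s + 9) + 3(s - 4) = (8s + 72) + (3s - 12) = 11s + 60
Result: (11s + 60)/[(s - 4)(s + 9)]


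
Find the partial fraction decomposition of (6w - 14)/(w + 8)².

(6w - 14) = P(w + 8) + Q. At w = -8: Q = 6·(-8) - 14 = -62. Coeff of w: P = 6
Result: 6/(w + 8) - 62/(w + 8)²


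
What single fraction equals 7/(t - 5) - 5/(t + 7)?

Common denominator (t - 5)(t + 7). Numerator: 7(t + 7) - 5(t - 5) = (7t + 49) - (5t - 25) = 2t + 74
Result: (2t + 74)/[(t - 5)(t + 7)]


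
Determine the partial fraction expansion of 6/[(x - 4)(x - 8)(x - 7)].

Using cover-up method: α = 1/2, β = 3/2, γ = -2
Result: (1/2)/(x - 4) + (3/2)/(x - 8) - 2/(x - 7)


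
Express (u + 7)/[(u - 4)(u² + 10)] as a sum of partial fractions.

At u=4: P = (1·4 + 7)/(4² + 10) = 11/26. Q = -P = -11/26, R = 1 - 4·P = -9/13
Result: (11/26)/(u - 4) - ((11/26)u + 9/13)/(u² + 10)


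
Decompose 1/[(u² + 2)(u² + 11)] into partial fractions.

Coefficient matching gives A = C = 0, B = 1/(11-2) = 1/9, D = -B = -1/9
Result: (1/9)/(u² + 2) - (1/9)/(u² + 11)


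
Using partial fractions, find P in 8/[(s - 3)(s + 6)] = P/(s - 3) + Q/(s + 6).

Cover-up at s = 3: P = 8/(3 + 6) = 8/9


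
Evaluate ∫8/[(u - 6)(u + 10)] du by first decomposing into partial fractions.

Decompose: 8/[(u - 6)(u + 10)] = (1/2)/(u - 6) - (1/2)/(u + 10). Integrate each term: (1/2) ln|(u - 6)| - (1/2) ln|(u + 10)| + C


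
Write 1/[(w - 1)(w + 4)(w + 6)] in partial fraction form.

Using cover-up method: α = 1/35, β = -1/10, γ = 1/14
Result: (1/35)/(w - 1) - (1/10)/(w + 4) + (1/14)/(w + 6)


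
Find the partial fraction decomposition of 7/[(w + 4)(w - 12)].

7/(w + 4)(w - 12) = P/(w + 4) + Q/(w - 12). P = 7/(-4 - 12) = -7/16, Q = 7/(12 + 4) = 7/16
Result: (-7/16)/(w + 4) + (7/16)/(w - 12)


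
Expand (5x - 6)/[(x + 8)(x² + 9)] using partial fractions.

At x=-8: α = (5·(-8) - 6)/((-8)² + 9) = -46/73. β = -α = 46/73, γ = 5 - (-8)·α = -3/73
Result: (-46/73)/(x + 8) + ((46/73)x - 3/73)/(x² + 9)


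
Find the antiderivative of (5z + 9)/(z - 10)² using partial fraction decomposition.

Decompose: α = 5, β = 5·10 + 9 = 59, so (5z + 9)/(z - 10)² = 5/(z - 10) + 59/(z - 10)². Integrate: ∫ α/(z - 10) dz = 5 ln|(z - 10)|; ∫ β/(z - 10)² dz = -59/(z - 10). Sum: 5 ln|(z - 10)| - 59/(z - 10) + C


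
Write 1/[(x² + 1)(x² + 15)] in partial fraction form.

Coefficient matching gives A = C = 0, B = 1/(15-1) = 1/14, D = -B = -1/14
Result: (1/14)/(x² + 1) - (1/14)/(x² + 15)


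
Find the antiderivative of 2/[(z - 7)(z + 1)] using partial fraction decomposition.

Decompose: 2/[(z - 7)(z + 1)] = (1/4)/(z - 7) - (1/4)/(z + 1). Integrate each term: (1/4) ln|(z - 7)| - (1/4) ln|(z + 1)| + C


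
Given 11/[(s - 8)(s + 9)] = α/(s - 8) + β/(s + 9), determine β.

Cover-up at s = -9: β = 11/(-9 - 8) = -11/17


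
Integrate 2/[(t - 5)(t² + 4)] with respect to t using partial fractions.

Cover-up at t=5: P = 2/(5²+4) = 2/29. Coeff matching: Q = -2/29, R = -10/29. Decomposition: (2/29)/(t - 5) - ((2/29)t + 10/29)/(t² + 4). Integrate: linear → ln, quadratic → (1/2)ln + arctan: (2/29) ln|(t - 5)| - (1/29) ln(t² + 4) - (5/29) arctan(t/2) + C


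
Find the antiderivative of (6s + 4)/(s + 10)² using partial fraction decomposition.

Decompose: P = 6, Q = 6·(-10) + 4 = -56, so (6s + 4)/(s + 10)² = 6/(s + 10) - 56/(s + 10)². Integrate: ∫ P/(s + 10) ds = 6 ln|(s + 10)|; ∫ Q/(s + 10)² ds = 56/(s + 10). Sum: 6 ln|(s + 10)| + 56/(s + 10) + C


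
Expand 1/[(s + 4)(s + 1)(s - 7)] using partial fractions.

Using cover-up method: P = 1/33, Q = -1/24, R = 1/88
Result: (1/33)/(s + 4) - (1/24)/(s + 1) + (1/88)/(s - 7)


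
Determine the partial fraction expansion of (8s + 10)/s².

(8s + 10) = Ps + Q. At s = 0: Q = 8·0 + 10 = 10. Coeff of s: P = 8
Result: 8/s + 10/s²


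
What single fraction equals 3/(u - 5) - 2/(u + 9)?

Common denominator (u - 5)(u + 9). Numerator: 3(u + 9) - 2(u - 5) = (3u + 27) - (2u - 10) = u + 37
Result: (u + 37)/[(u - 5)(u + 9)]


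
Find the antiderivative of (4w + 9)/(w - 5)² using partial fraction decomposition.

Decompose: α = 4, β = 4·5 + 9 = 29, so (4w + 9)/(w - 5)² = 4/(w - 5) + 29/(w - 5)². Integrate: ∫ α/(w - 5) dw = 4 ln|(w - 5)|; ∫ β/(w - 5)² dw = -29/(w - 5). Sum: 4 ln|(w - 5)| - 29/(w - 5) + C


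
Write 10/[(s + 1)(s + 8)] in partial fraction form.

10/(s + 1)(s + 8) = α/(s + 1) + β/(s + 8). α = 10/(-1 + 8) = 10/7, β = 10/(-8 + 1) = -10/7
Result: (10/7)/(s + 1) - (10/7)/(s + 8)


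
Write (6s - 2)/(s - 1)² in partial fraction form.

(6s - 2) = A(s - 1) + B. At s = 1: B = 6·1 - 2 = 4. Coeff of s: A = 6
Result: 6/(s - 1) + 4/(s - 1)²


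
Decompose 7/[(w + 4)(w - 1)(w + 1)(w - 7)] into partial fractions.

Using Heaviside cover-up: (-7/165)/(w + 4) - (7/60)/(w - 1) + (7/48)/(w + 1) + (7/528)/(w - 7)


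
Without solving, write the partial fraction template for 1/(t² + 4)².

Repeated quadratic factor: (At + B)/(t² + 4) + (Ct + D)/(t² + 4)²


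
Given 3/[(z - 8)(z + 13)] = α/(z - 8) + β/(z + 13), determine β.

Cover-up at z = -13: β = 3/(-13 - 8) = -3/21 = -1/7


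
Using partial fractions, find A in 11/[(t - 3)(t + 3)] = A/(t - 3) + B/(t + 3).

Cover-up at t = 3: A = 11/(3 + 3) = 11/6


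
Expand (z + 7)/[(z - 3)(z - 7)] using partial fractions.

At z=3: A = (1·3 + 7)/(3 - 7) = -5/2. At z=7: B = (1·7 + 7)/(7 - 3) = 7/2
Result: (-5/2)/(z - 3) + (7/2)/(z - 7)


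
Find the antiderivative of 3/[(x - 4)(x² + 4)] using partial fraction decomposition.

Cover-up at x=4: α = 3/(4²+4) = 3/20. Coeff matching: β = -3/20, γ = -3/5. Decomposition: (3/20)/(x - 4) - ((3/20)x + 3/5)/(x² + 4). Integrate: linear → ln, quadratic → (1/2)ln + arctan: (3/20) ln|(x - 4)| - (3/40) ln(x² + 4) - (3/10) arctan(x/2) + C


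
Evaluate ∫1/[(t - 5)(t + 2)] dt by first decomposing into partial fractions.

Decompose: 1/[(t - 5)(t + 2)] = (1/7)/(t - 5) - (1/7)/(t + 2). Integrate each term: (1/7) ln|(t - 5)| - (1/7) ln|(t + 2)| + C


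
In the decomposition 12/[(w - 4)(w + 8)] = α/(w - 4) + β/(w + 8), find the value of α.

Cover-up at w = 4: α = 12/(4 + 8) = 12/12 = 1


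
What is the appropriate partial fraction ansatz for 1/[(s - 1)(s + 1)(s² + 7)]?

Two linear + quadratic: A/(s - 1) + B/(s + 1) + (Cs + D)/(s² + 7)


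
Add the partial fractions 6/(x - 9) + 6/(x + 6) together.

Common denominator (x - 9)(x + 6). Numerator: 6(x + 6) + 6(x - 9) = (6x + 36) + (6x - 54) = 12x - 18
Result: (12x - 18)/[(x - 9)(x + 6)]


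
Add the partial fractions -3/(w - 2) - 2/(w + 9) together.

Common denominator (w - 2)(w + 9). Numerator: -3(w + 9) - 2(w - 2) = (-3w - 27) - (2w - 4) = -5w - 23
Result: (-5w - 23)/[(w - 2)(w + 9)]


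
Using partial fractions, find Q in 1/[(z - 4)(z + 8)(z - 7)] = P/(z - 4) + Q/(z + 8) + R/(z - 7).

Cover-up at z = -8: Q = 1/[(-8 - 4)(-8 - 7)] = 1/[(-12)(-15)] = 1/180


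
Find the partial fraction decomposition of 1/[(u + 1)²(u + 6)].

Cover-up at u=-6: C = 1/(-6 + 1)² = 1/25. Cover-up at u=-1: B = 1/(-1 + 6) = 1/5. Comparing u² coeff: A = -C = -1/25
Result: (-1/25)/(u + 1) + (1/5)/(u + 1)² + (1/25)/(u + 6)


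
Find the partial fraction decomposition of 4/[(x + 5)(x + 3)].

4/(x + 5)(x + 3) = P/(x + 5) + Q/(x + 3). P = 4/(-5 + 3) = -2, Q = 4/(-3 + 5) = 2
Result: -2/(x + 5) + 2/(x + 3)


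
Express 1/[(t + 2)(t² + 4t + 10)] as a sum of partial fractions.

Cover-up at t = -2: A = 1/((-2)² + 4·(-2) + 10) = 1/6. Then B = -A = -1/6, C = -A·(4 - 2) = -1/3
Result: (1/6)/(t + 2) - ((1/6)t + 1/3)/(t² + 4t + 10)


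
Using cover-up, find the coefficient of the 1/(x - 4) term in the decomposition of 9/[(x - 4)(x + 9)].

Cover (x - 4), set x=4: 9/((x + 9) at x=4) = 9/(13) = 9/13


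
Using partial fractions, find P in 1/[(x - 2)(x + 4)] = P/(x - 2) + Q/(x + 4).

Cover-up at x = 2: P = 1/(2 + 4) = 1/6


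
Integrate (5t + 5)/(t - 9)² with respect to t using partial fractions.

Decompose: A = 5, B = 5·9 + 5 = 50, so (5t + 5)/(t - 9)² = 5/(t - 9) + 50/(t - 9)². Integrate: ∫ A/(t - 9) dt = 5 ln|(t - 9)|; ∫ B/(t - 9)² dt = -50/(t - 9). Sum: 5 ln|(t - 9)| - 50/(t - 9) + C


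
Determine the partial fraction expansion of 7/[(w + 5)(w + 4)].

7/(w + 5)(w + 4) = A/(w + 5) + B/(w + 4). A = 7/(-5 + 4) = -7, B = 7/(-4 + 5) = 7
Result: -7/(w + 5) + 7/(w + 4)


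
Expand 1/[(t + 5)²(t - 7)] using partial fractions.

Cover-up at t=7: γ = 1/(7 + 5)² = 1/144. Cover-up at t=-5: β = 1/(-5 - 7) = -1/12. Comparing t² coeff: α = -γ = -1/144
Result: (-1/144)/(t + 5) - (1/12)/(t + 5)² + (1/144)/(t - 7)


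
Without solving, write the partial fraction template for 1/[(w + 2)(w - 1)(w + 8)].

Three distinct linear factors: A/(w + 2) + B/(w - 1) + C/(w + 8)


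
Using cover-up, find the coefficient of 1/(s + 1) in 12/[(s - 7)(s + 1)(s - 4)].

Cover (s + 1), set s=-1: 12/[(-1 - 7)(-1 - 4)] = 3/10


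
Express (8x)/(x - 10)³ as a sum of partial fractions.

(8x) = A(x - 10)² + B(x - 10) + C. At x = 10: C = 8·10 + 0 = 80. Coefficients: A = 0, B = 8
Result: 8/(x - 10)² + 80/(x - 10)³


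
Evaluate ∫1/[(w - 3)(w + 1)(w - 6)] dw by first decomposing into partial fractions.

Cover-up: α = -1/12, β = 1/28, γ = 1/21. Decomposition: (-1/12)/(w - 3) + (1/28)/(w + 1) + (1/21)/(w - 6). Integrate each term: (-1/12) ln|(w - 3)| + (1/28) ln|(w + 1)| + (1/21) ln|(w - 6)| + C


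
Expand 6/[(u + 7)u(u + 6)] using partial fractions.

Using cover-up method: A = 6/7, B = 1/7, C = -1
Result: (6/7)/(u + 7) + (1/7)/u - 1/(u + 6)


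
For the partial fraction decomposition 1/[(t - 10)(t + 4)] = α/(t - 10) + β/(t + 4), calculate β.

Cover-up at t = -4: β = 1/(-4 - 10) = -1/14


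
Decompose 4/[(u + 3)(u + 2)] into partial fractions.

4/(u + 3)(u + 2) = A/(u + 3) + B/(u + 2). A = 4/(-3 + 2) = -4, B = 4/(-2 + 3) = 4
Result: -4/(u + 3) + 4/(u + 2)


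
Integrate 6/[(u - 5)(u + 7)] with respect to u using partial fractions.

Decompose: 6/[(u - 5)(u + 7)] = (1/2)/(u - 5) - (1/2)/(u + 7). Integrate each term: (1/2) ln|(u - 5)| - (1/2) ln|(u + 7)| + C


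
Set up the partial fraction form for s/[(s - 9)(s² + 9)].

Linear + irreducible quadratic: A/(s - 9) + (Bs + C)/(s² + 9)


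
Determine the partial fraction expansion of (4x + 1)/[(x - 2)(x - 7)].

At x=2: A = (4·2 + 1)/(2 - 7) = -9/5. At x=7: B = (4·7 + 1)/(7 - 2) = 29/5
Result: (-9/5)/(x - 2) + (29/5)/(x - 7)


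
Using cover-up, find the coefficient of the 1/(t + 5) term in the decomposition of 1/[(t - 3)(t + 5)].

Cover (t + 5), set t=-5: 1/((t - 3) at t=-5) = 1/(-8) = -1/8


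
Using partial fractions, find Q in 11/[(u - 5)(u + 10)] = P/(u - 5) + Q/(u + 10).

Cover-up at u = -10: Q = 11/(-10 - 5) = -11/15


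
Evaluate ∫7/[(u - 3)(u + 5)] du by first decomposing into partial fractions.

Decompose: 7/[(u - 3)(u + 5)] = (7/8)/(u - 3) - (7/8)/(u + 5). Integrate each term: (7/8) ln|(u - 3)| - (7/8) ln|(u + 5)| + C


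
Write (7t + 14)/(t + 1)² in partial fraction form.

(7t + 14) = A(t + 1) + B. At t = -1: B = 7·(-1) + 14 = 7. Coeff of t: A = 7
Result: 7/(t + 1) + 7/(t + 1)²


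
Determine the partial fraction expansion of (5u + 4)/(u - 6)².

(5u + 4) = α(u - 6) + β. At u = 6: β = 5·6 + 4 = 34. Coeff of u: α = 5
Result: 5/(u - 6) + 34/(u - 6)²


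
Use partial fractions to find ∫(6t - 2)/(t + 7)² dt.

Decompose: A = 6, B = 6·(-7) - 2 = -44, so (6t - 2)/(t + 7)² = 6/(t + 7) - 44/(t + 7)². Integrate: ∫ A/(t + 7) dt = 6 ln|(t + 7)|; ∫ B/(t + 7)² dt = 44/(t + 7). Sum: 6 ln|(t + 7)| + 44/(t + 7) + C


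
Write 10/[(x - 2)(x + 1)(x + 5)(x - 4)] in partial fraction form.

Using Heaviside cover-up: (-5/21)/(x - 2) + (1/6)/(x + 1) - (5/126)/(x + 5) + (1/9)/(x - 4)


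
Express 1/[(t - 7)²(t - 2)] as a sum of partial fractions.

Cover-up at t=2: C = 1/(2 - 7)² = 1/25. Cover-up at t=7: B = 1/(7 - 2) = 1/5. Comparing t² coeff: A = -C = -1/25
Result: (-1/25)/(t - 7) + (1/5)/(t - 7)² + (1/25)/(t - 2)


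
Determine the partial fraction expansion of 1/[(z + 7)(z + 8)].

1/(z + 7)(z + 8) = P/(z + 7) + Q/(z + 8). P = 1/(-7 + 8) = 1, Q = 1/(-8 + 7) = -1
Result: 1/(z + 7) - 1/(z + 8)


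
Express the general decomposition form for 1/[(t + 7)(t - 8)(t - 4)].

Three distinct linear factors: P/(t + 7) + Q/(t - 8) + R/(t - 4)


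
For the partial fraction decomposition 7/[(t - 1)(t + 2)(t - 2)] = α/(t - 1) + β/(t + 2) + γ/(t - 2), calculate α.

Cover-up at t = 1: α = 7/[(1 + 2)(1 - 2)] = 7/[(3)(-1)] = -7/3


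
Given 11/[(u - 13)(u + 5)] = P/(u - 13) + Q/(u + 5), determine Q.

Cover-up at u = -5: Q = 11/(-5 - 13) = -11/18


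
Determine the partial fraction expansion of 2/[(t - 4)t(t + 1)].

Using cover-up method: α = 1/10, β = -1/2, γ = 2/5
Result: (1/10)/(t - 4) - (1/2)/t + (2/5)/(t + 1)


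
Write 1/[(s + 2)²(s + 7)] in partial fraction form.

Cover-up at s=-7: γ = 1/(-7 + 2)² = 1/25. Cover-up at s=-2: β = 1/(-2 + 7) = 1/5. Comparing s² coeff: α = -γ = -1/25
Result: (-1/25)/(s + 2) + (1/5)/(s + 2)² + (1/25)/(s + 7)


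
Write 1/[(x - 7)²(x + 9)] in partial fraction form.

Cover-up at x=-9: R = 1/(-9 - 7)² = 1/256. Cover-up at x=7: Q = 1/(7 + 9) = 1/16. Comparing x² coeff: P = -R = -1/256
Result: (-1/256)/(x - 7) + (1/16)/(x - 7)² + (1/256)/(x + 9)


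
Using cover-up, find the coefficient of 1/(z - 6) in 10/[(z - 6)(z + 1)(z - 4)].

Cover (z - 6), set z=6: 10/[(6 + 1)(6 - 4)] = 5/7


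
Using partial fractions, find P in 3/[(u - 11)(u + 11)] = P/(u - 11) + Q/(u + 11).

Cover-up at u = 11: P = 3/(11 + 11) = 3/22


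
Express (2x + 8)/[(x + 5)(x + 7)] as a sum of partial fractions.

At x=-5: α = (2·(-5) + 8)/(-5 + 7) = -1. At x=-7: β = (2·(-7) + 8)/(-7 + 5) = 3
Result: -1/(x + 5) + 3/(x + 7)


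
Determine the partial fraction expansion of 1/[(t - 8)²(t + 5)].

Cover-up at t=-5: γ = 1/(-5 - 8)² = 1/169. Cover-up at t=8: β = 1/(8 + 5) = 1/13. Comparing t² coeff: α = -γ = -1/169
Result: (-1/169)/(t - 8) + (1/13)/(t - 8)² + (1/169)/(t + 5)


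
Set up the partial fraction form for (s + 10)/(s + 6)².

Repeated linear factor: α/(s + 6) + β/(s + 6)²


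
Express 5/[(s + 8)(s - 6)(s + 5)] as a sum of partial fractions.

Using cover-up method: P = 5/42, Q = 5/154, R = -5/33
Result: (5/42)/(s + 8) + (5/154)/(s - 6) - (5/33)/(s + 5)


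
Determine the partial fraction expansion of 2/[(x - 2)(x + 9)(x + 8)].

Using cover-up method: α = 1/55, β = 2/11, γ = -1/5
Result: (1/55)/(x - 2) + (2/11)/(x + 9) - (1/5)/(x + 8)


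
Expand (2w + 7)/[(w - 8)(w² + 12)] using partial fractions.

At w=8: P = (2·8 + 7)/(8² + 12) = 23/76. Q = -P = -23/76, R = 2 - 8·P = -8/19
Result: (23/76)/(w - 8) - ((23/76)w + 8/19)/(w² + 12)


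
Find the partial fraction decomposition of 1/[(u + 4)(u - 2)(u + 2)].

Using cover-up method: α = 1/12, β = 1/24, γ = -1/8
Result: (1/12)/(u + 4) + (1/24)/(u - 2) - (1/8)/(u + 2)


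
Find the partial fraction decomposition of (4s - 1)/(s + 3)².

(4s - 1) = α(s + 3) + β. At s = -3: β = 4·(-3) - 1 = -13. Coeff of s: α = 4
Result: 4/(s + 3) - 13/(s + 3)²


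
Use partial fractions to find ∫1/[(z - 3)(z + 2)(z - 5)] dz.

Cover-up: α = -1/10, β = 1/35, γ = 1/14. Decomposition: (-1/10)/(z - 3) + (1/35)/(z + 2) + (1/14)/(z - 5). Integrate each term: (-1/10) ln|(z - 3)| + (1/35) ln|(z + 2)| + (1/14) ln|(z - 5)| + C


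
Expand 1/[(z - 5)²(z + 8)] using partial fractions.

Cover-up at z=-8: γ = 1/(-8 - 5)² = 1/169. Cover-up at z=5: β = 1/(5 + 8) = 1/13. Comparing z² coeff: α = -γ = -1/169
Result: (-1/169)/(z - 5) + (1/13)/(z - 5)² + (1/169)/(z + 8)


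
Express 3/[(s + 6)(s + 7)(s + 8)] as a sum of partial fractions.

Using cover-up method: α = 3/2, β = -3, γ = 3/2
Result: (3/2)/(s + 6) - 3/(s + 7) + (3/2)/(s + 8)


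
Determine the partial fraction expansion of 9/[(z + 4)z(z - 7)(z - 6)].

Using Heaviside cover-up: (-9/440)/(z + 4) + (3/56)/z + (9/77)/(z - 7) - (3/20)/(z - 6)


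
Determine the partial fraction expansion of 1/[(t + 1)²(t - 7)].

Cover-up at t=7: R = 1/(7 + 1)² = 1/64. Cover-up at t=-1: Q = 1/(-1 - 7) = -1/8. Comparing t² coeff: P = -R = -1/64
Result: (-1/64)/(t + 1) - (1/8)/(t + 1)² + (1/64)/(t - 7)


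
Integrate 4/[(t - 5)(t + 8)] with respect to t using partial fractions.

Decompose: 4/[(t - 5)(t + 8)] = (4/13)/(t - 5) - (4/13)/(t + 8). Integrate each term: (4/13) ln|(t - 5)| - (4/13) ln|(t + 8)| + C


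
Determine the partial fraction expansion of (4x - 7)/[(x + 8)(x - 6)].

At x=-8: P = (4·(-8) - 7)/(-8 - 6) = 39/14. At x=6: Q = (4·6 - 7)/(6 + 8) = 17/14
Result: (39/14)/(x + 8) + (17/14)/(x - 6)


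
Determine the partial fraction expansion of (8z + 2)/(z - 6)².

(8z + 2) = α(z - 6) + β. At z = 6: β = 8·6 + 2 = 50. Coeff of z: α = 8
Result: 8/(z - 6) + 50/(z - 6)²


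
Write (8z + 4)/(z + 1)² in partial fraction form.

(8z + 4) = A(z + 1) + B. At z = -1: B = 8·(-1) + 4 = -4. Coeff of z: A = 8
Result: 8/(z + 1) - 4/(z + 1)²


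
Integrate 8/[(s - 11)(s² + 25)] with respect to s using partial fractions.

Cover-up at s=11: P = 8/(11²+25) = 4/73. Coeff matching: Q = -4/73, R = -44/73. Decomposition: (4/73)/(s - 11) - ((4/73)s + 44/73)/(s² + 25). Integrate: linear → ln, quadratic → (1/2)ln + arctan: (4/73) ln|(s - 11)| - (2/73) ln(s² + 25) - (44/365) arctan(s/5) + C


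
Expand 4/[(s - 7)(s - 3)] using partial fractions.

4/(s - 7)(s - 3) = P/(s - 7) + Q/(s - 3). P = 4/(7 - 3) = 1, Q = 4/(3 - 7) = -1
Result: 1/(s - 7) - 1/(s - 3)


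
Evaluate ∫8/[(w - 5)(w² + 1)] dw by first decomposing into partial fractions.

Cover-up at w=5: α = 8/(5²+1) = 4/13. Coeff matching: β = -4/13, γ = -20/13. Decomposition: (4/13)/(w - 5) - ((4/13)w + 20/13)/(w² + 1). Integrate: linear → ln, quadratic → (1/2)ln + arctan: (4/13) ln|(w - 5)| - (2/13) ln(w² + 1) - (20/13) arctan(w) + C


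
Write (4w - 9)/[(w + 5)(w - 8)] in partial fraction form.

At w=-5: P = (4·(-5) - 9)/(-5 - 8) = 29/13. At w=8: Q = (4·8 - 9)/(8 + 5) = 23/13
Result: (29/13)/(w + 5) + (23/13)/(w - 8)


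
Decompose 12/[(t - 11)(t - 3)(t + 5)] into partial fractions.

Using cover-up method: A = 3/32, B = -3/16, C = 3/32
Result: (3/32)/(t - 11) - (3/16)/(t - 3) + (3/32)/(t + 5)


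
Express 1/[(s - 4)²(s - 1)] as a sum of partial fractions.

Cover-up at s=1: C = 1/(1 - 4)² = 1/9. Cover-up at s=4: B = 1/(4 - 1) = 1/3. Comparing s² coeff: A = -C = -1/9
Result: (-1/9)/(s - 4) + (1/3)/(s - 4)² + (1/9)/(s - 1)


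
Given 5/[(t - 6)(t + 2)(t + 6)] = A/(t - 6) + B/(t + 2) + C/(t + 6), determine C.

Cover-up at t = -6: C = 5/[(-6 - 6)(-6 + 2)] = 5/[(-12)(-4)] = 5/48


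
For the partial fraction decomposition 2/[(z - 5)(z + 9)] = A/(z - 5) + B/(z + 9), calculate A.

Cover-up at z = 5: A = 2/(5 + 9) = 2/14 = 1/7


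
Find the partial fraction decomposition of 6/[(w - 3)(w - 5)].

6/(w - 3)(w - 5) = A/(w - 3) + B/(w - 5). A = 6/(3 - 5) = -3, B = 6/(5 - 3) = 3
Result: -3/(w - 3) + 3/(w - 5)


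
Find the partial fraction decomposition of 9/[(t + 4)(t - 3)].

9/(t + 4)(t - 3) = A/(t + 4) + B/(t - 3). A = 9/(-4 - 3) = -9/7, B = 9/(3 + 4) = 9/7
Result: (-9/7)/(t + 4) + (9/7)/(t - 3)


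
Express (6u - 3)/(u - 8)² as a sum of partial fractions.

(6u - 3) = P(u - 8) + Q. At u = 8: Q = 6·8 - 3 = 45. Coeff of u: P = 6
Result: 6/(u - 8) + 45/(u - 8)²


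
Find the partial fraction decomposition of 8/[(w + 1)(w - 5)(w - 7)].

Using cover-up method: P = 1/6, Q = -2/3, R = 1/2
Result: (1/6)/(w + 1) - (2/3)/(w - 5) + (1/2)/(w - 7)


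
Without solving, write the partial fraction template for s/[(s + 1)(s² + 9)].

Linear + irreducible quadratic: A/(s + 1) + (Bs + C)/(s² + 9)


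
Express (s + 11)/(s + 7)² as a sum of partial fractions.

(s + 11) = P(s + 7) + Q. At s = -7: Q = 1·(-7) + 11 = 4. Coeff of s: P = 1
Result: 1/(s + 7) + 4/(s + 7)²


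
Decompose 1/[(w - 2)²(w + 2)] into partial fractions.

Cover-up at w=-2: γ = 1/(-2 - 2)² = 1/16. Cover-up at w=2: β = 1/(2 + 2) = 1/4. Comparing w² coeff: α = -γ = -1/16
Result: (-1/16)/(w - 2) + (1/4)/(w - 2)² + (1/16)/(w + 2)


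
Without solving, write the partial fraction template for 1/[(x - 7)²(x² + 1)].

Repeated linear + quadratic: A/(x - 7) + B/(x - 7)² + (Cx + D)/(x² + 1)


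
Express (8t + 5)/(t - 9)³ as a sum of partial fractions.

(8t + 5) = α(t - 9)² + β(t - 9) + γ. At t = 9: γ = 8·9 + 5 = 77. Coefficients: α = 0, β = 8
Result: 8/(t - 9)² + 77/(t - 9)³


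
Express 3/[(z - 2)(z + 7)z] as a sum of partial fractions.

Using cover-up method: A = 1/6, B = 1/21, C = -3/14
Result: (1/6)/(z - 2) + (1/21)/(z + 7) - (3/14)/z


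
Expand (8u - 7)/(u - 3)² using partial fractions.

(8u - 7) = P(u - 3) + Q. At u = 3: Q = 8·3 - 7 = 17. Coeff of u: P = 8
Result: 8/(u - 3) + 17/(u - 3)²


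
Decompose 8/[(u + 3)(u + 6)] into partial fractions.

8/(u + 3)(u + 6) = α/(u + 3) + β/(u + 6). α = 8/(-3 + 6) = 8/3, β = 8/(-6 + 3) = -8/3
Result: (8/3)/(u + 3) - (8/3)/(u + 6)


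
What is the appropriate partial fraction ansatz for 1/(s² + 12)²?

Repeated quadratic factor: (αs + β)/(s² + 12) + (γs + δ)/(s² + 12)²


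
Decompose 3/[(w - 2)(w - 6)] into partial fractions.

3/(w - 2)(w - 6) = P/(w - 2) + Q/(w - 6). P = 3/(2 - 6) = -3/4, Q = 3/(6 - 2) = 3/4
Result: (-3/4)/(w - 2) + (3/4)/(w - 6)


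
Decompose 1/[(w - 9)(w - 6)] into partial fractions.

1/(w - 9)(w - 6) = P/(w - 9) + Q/(w - 6). P = 1/(9 - 6) = 1/3, Q = 1/(6 - 9) = -1/3
Result: (1/3)/(w - 9) - (1/3)/(w - 6)


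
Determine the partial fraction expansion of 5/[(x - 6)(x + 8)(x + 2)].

Using cover-up method: P = 5/112, Q = 5/84, R = -5/48
Result: (5/112)/(x - 6) + (5/84)/(x + 8) - (5/48)/(x + 2)


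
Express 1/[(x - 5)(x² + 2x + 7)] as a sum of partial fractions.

Cover-up at x = 5: P = 1/(5² + 2·5 + 7) = 1/42. Then Q = -P = -1/42, R = -P·(2 + 5) = -1/6
Result: (1/42)/(x - 5) - ((1/42)x + 1/6)/(x² + 2x + 7)


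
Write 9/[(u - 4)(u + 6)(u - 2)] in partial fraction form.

Using cover-up method: A = 9/20, B = 9/80, C = -9/16
Result: (9/20)/(u - 4) + (9/80)/(u + 6) - (9/16)/(u - 2)


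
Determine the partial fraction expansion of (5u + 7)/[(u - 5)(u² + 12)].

At u=5: P = (5·5 + 7)/(5² + 12) = 32/37. Q = -P = -32/37, R = 5 - 5·P = 25/37
Result: (32/37)/(u - 5) - ((32/37)u - 25/37)/(u² + 12)


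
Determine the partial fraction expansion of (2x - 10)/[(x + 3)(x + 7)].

At x=-3: A = (2·(-3) - 10)/(-3 + 7) = -4. At x=-7: B = (2·(-7) - 10)/(-7 + 3) = 6
Result: -4/(x + 3) + 6/(x + 7)


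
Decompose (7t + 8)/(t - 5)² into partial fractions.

(7t + 8) = P(t - 5) + Q. At t = 5: Q = 7·5 + 8 = 43. Coeff of t: P = 7
Result: 7/(t - 5) + 43/(t - 5)²


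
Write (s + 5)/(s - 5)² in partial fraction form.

(s + 5) = A(s - 5) + B. At s = 5: B = 1·5 + 5 = 10. Coeff of s: A = 1
Result: 1/(s - 5) + 10/(s - 5)²


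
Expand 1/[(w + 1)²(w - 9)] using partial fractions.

Cover-up at w=9: R = 1/(9 + 1)² = 1/100. Cover-up at w=-1: Q = 1/(-1 - 9) = -1/10. Comparing w² coeff: P = -R = -1/100
Result: (-1/100)/(w + 1) - (1/10)/(w + 1)² + (1/100)/(w - 9)


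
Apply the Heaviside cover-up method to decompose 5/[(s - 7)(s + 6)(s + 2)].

Cover (s - 7), s=7: A = 5/[(7 + 6)(7 + 2)] = 5/117. Cover (s + 6), s=-6: B = 5/[(-6 - 7)(-6 + 2)] = 5/52. Cover (s + 2), s=-2: C = 5/[(-2 - 7)(-2 + 6)] = -5/36.
Result: (5/117)/(s - 7) + (5/52)/(s + 6) - (5/36)/(s + 2)


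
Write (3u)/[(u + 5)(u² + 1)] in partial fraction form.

At u=-5: α = (3·(-5) + 0)/((-5)² + 1) = -15/26. β = -α = 15/26, γ = 3 - (-5)·α = 3/26
Result: (-15/26)/(u + 5) + ((15/26)u + 3/26)/(u² + 1)


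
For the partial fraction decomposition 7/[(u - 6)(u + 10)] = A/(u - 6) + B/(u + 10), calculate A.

Cover-up at u = 6: A = 7/(6 + 10) = 7/16


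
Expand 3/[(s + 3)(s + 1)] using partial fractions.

3/(s + 3)(s + 1) = P/(s + 3) + Q/(s + 1). P = 3/(-3 + 1) = -3/2, Q = 3/(-1 + 3) = 3/2
Result: (-3/2)/(s + 3) + (3/2)/(s + 1)


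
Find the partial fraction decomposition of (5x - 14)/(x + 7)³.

(5x - 14) = A(x + 7)² + B(x + 7) + C. At x = -7: C = 5·(-7) - 14 = -49. Coefficients: A = 0, B = 5
Result: 5/(x + 7)² - 49/(x + 7)³


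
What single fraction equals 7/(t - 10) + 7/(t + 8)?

Common denominator (t - 10)(t + 8). Numerator: 7(t + 8) + 7(t - 10) = (7t + 56) + (7t - 70) = 14t - 14
Result: (14t - 14)/[(t - 10)(t + 8)]


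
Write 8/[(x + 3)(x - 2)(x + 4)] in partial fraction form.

Using cover-up method: A = -8/5, B = 4/15, C = 4/3
Result: (-8/5)/(x + 3) + (4/15)/(x - 2) + (4/3)/(x + 4)


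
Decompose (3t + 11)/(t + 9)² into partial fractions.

(3t + 11) = A(t + 9) + B. At t = -9: B = 3·(-9) + 11 = -16. Coeff of t: A = 3
Result: 3/(t + 9) - 16/(t + 9)²


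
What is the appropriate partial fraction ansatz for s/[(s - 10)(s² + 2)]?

Linear + irreducible quadratic: α/(s - 10) + (βs + γ)/(s² + 2)


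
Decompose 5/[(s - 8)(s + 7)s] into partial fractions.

Using cover-up method: A = 1/24, B = 1/21, C = -5/56
Result: (1/24)/(s - 8) + (1/21)/(s + 7) - (5/56)/s


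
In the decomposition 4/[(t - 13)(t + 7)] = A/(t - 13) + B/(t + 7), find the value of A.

Cover-up at t = 13: A = 4/(13 + 7) = 4/20 = 1/5


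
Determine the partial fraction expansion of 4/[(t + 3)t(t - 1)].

Using cover-up method: A = 1/3, B = -4/3, C = 1
Result: (1/3)/(t + 3) - (4/3)/t + 1/(t - 1)


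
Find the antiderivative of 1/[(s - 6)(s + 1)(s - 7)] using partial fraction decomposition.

Cover-up: α = -1/7, β = 1/56, γ = 1/8. Decomposition: (-1/7)/(s - 6) + (1/56)/(s + 1) + (1/8)/(s - 7). Integrate each term: (-1/7) ln|(s - 6)| + (1/56) ln|(s + 1)| + (1/8) ln|(s - 7)| + C


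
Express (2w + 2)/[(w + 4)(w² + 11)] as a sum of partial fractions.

At w=-4: A = (2·(-4) + 2)/((-4)² + 11) = -2/9. B = -A = 2/9, C = 2 - (-4)·A = 10/9
Result: (-2/9)/(w + 4) + ((2/9)w + 10/9)/(w² + 11)


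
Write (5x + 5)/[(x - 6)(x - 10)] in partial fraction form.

At x=6: A = (5·6 + 5)/(6 - 10) = -35/4. At x=10: B = (5·10 + 5)/(10 - 6) = 55/4
Result: (-35/4)/(x - 6) + (55/4)/(x - 10)


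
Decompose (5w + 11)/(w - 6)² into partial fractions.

(5w + 11) = A(w - 6) + B. At w = 6: B = 5·6 + 11 = 41. Coeff of w: A = 5
Result: 5/(w - 6) + 41/(w - 6)²


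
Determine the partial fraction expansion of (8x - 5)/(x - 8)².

(8x - 5) = P(x - 8) + Q. At x = 8: Q = 8·8 - 5 = 59. Coeff of x: P = 8
Result: 8/(x - 8) + 59/(x - 8)²


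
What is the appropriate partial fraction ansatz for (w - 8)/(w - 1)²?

Repeated linear factor: A/(w - 1) + B/(w - 1)²


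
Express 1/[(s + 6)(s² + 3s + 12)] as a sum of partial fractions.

Cover-up at s = -6: α = 1/((-6)² + 3·(-6) + 12) = 1/30. Then β = -α = -1/30, γ = -α·(3 - 6) = 1/10
Result: (1/30)/(s + 6) - ((1/30)s - 1/10)/(s² + 3s + 12)


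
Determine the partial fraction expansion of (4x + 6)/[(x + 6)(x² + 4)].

At x=-6: α = (4·(-6) + 6)/((-6)² + 4) = -9/20. β = -α = 9/20, γ = 4 - (-6)·α = 13/10
Result: (-9/20)/(x + 6) + ((9/20)x + 13/10)/(x² + 4)


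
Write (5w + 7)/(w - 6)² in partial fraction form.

(5w + 7) = P(w - 6) + Q. At w = 6: Q = 5·6 + 7 = 37. Coeff of w: P = 5
Result: 5/(w - 6) + 37/(w - 6)²


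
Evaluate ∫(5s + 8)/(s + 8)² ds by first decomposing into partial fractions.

Decompose: α = 5, β = 5·(-8) + 8 = -32, so (5s + 8)/(s + 8)² = 5/(s + 8) - 32/(s + 8)². Integrate: ∫ α/(s + 8) ds = 5 ln|(s + 8)|; ∫ β/(s + 8)² ds = 32/(s + 8). Sum: 5 ln|(s + 8)| + 32/(s + 8) + C


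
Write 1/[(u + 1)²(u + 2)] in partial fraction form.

Cover-up at u=-2: R = 1/(-2 + 1)² = 1. Cover-up at u=-1: Q = 1/(-1 + 2) = 1. Comparing u² coeff: P = -R = -1
Result: -1/(u + 1) + 1/(u + 1)² + 1/(u + 2)


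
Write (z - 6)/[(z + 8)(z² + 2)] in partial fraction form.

At z=-8: A = (1·(-8) - 6)/((-8)² + 2) = -7/33. B = -A = 7/33, C = 1 - (-8)·A = -23/33
Result: (-7/33)/(z + 8) + ((7/33)z - 23/33)/(z² + 2)


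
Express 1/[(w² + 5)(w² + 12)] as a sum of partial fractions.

Coefficient matching gives A = C = 0, B = 1/(12-5) = 1/7, D = -B = -1/7
Result: (1/7)/(w² + 5) - (1/7)/(w² + 12)


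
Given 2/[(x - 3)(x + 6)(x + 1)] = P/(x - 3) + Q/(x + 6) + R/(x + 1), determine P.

Cover-up at x = 3: P = 2/[(3 + 6)(3 + 1)] = 2/[(9)(4)] = 2/36 = 1/18


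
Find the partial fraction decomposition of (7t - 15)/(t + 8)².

(7t - 15) = α(t + 8) + β. At t = -8: β = 7·(-8) - 15 = -71. Coeff of t: α = 7
Result: 7/(t + 8) - 71/(t + 8)²


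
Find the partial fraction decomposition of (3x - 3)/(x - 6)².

(3x - 3) = P(x - 6) + Q. At x = 6: Q = 3·6 - 3 = 15. Coeff of x: P = 3
Result: 3/(x - 6) + 15/(x - 6)²


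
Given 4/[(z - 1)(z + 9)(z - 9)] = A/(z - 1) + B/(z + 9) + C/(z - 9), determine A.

Cover-up at z = 1: A = 4/[(1 + 9)(1 - 9)] = 4/[(10)(-8)] = -4/80 = -1/20


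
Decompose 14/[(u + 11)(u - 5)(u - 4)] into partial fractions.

Using cover-up method: α = 7/120, β = 7/8, γ = -14/15
Result: (7/120)/(u + 11) + (7/8)/(u - 5) - (14/15)/(u - 4)


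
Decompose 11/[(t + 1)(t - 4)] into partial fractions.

11/(t + 1)(t - 4) = P/(t + 1) + Q/(t - 4). P = 11/(-1 - 4) = -11/5, Q = 11/(4 + 1) = 11/5
Result: (-11/5)/(t + 1) + (11/5)/(t - 4)


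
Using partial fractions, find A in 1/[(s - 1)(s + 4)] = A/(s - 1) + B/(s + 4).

Cover-up at s = 1: A = 1/(1 + 4) = 1/5


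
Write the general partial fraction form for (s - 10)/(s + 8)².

Repeated linear factor: α/(s + 8) + β/(s + 8)²


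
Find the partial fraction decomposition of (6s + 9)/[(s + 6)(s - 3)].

At s=-6: α = (6·(-6) + 9)/(-6 - 3) = 3. At s=3: β = (6·3 + 9)/(3 + 6) = 3
Result: 3/(s + 6) + 3/(s - 3)


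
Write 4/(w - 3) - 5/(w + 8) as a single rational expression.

Common denominator (w - 3)(w + 8). Numerator: 4(w + 8) - 5(w - 3) = (4w + 32) - (5w - 15) = -w + 47
Result: (-w + 47)/[(w - 3)(w + 8)]
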